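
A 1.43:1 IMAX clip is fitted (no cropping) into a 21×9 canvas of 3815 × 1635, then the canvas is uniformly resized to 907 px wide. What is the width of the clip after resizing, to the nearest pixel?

556 px

At 3815×1635 the clip is height-limited, so width = 1635 × 1.430 ≈ 2338.05 px.
The frame scales by 907/3815 = 0.2377; 2338.05 × 0.2377 ≈ 555.86 px.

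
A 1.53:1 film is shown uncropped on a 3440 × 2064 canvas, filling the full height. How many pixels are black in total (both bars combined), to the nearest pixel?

582213 pixels

The film is 2064 × 1.530 ≈ 3157.9200 px wide.
Black = 3440 − 3157.9200 = 282.0800 px.
That's 282.0800 × 2064 ≈ 582213 black pixels.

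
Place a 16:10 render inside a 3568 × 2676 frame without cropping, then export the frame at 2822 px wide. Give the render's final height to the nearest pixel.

In the 3568×2676 frame the render fills the width: height = 3568 × 10/16 ≈ 2230.00 px.
The frame scales by 2822/3568 = 0.7909; 2230.00 × 0.7909 ≈ 1763.75 px.

1764 px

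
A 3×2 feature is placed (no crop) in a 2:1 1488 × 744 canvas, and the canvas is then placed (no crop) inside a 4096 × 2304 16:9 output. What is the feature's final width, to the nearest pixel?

Inside the 1488×744 canvas the feature is height-limited at 1116.00 × 744.00.
The 2:1 canvas is width-limited in 4096×2304, giving 4096.00 × 2048.00; scale factor 2.7527.
The feature scales with it: width 1116.00 × 2.7527 ≈ 3072.00.

3072 px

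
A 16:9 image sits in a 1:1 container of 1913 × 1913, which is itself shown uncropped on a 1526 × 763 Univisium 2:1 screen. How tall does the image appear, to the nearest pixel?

16:9 in 1913×1913: fills the width, so the image is 1913.00 × 1076.06.
1:1 in 1526×763: fills the height, so the intermediate becomes 763.00 × 763.00 — a scale of ×0.3988.
The image scales with it: height 1076.06 × 0.3988 ≈ 429.19.

429 px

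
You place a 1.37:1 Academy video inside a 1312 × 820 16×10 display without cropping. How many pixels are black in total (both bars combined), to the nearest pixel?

154652 pixels

1.37:1 Academy is narrower than 16×10, so it spans the full height.
The video is 820 × 1.370 ≈ 1123.4000 px wide.
Black = 1312 − 1123.4000 = 188.6000 px.
Across the 820-px span: 188.6000 × 820 ≈ 154652 px.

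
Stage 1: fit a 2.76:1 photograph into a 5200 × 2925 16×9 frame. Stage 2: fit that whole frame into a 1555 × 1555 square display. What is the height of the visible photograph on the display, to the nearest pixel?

563 px

Inside the 5200×2925 canvas the photograph is width-limited at 5200.00 × 1884.06.
16×9 in 1555×1555: fills the width, so the intermediate becomes 1555.00 × 874.69 — a scale of ×0.2990.
Applying the same ×0.2990: 1884.06 → 563.41.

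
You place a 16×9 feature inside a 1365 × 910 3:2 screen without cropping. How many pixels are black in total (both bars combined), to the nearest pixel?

194086 pixels

16×9 is wider than 3:2, so it spans the full width.
The feature is 1365 × 9/16 ≈ 767.8125 px tall.
Leftover height: 910 − 767.8125 = 142.1875 px.
Bar area = 142.1875 × 1365 ≈ 194086 px.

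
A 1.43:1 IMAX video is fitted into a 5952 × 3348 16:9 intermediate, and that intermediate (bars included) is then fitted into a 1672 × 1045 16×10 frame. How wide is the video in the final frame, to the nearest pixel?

1345 px

1.43:1 IMAX in 5952×3348: fills the height, so the video is 4787.64 × 3348.00.
The 16:9 canvas is width-limited in 1672×1045, giving 1672.00 × 940.50; scale factor 0.2809.
The video scales with it: width 4787.64 × 0.2809 ≈ 1344.91.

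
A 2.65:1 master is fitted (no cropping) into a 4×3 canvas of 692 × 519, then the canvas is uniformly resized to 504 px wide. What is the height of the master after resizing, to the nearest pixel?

In the 692×519 frame the master fills the width: height = 692 / 2.650 ≈ 261.13 px.
The frame scales by 504/692 = 0.7283; 261.13 × 0.7283 ≈ 190.19 px.

190 px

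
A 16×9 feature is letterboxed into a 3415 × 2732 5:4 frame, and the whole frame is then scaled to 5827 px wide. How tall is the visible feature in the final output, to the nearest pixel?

At 3415×2732 the feature is width-limited, so height = 3415 × 9/16 ≈ 1920.94 px.
The frame scales by 5827/3415 = 1.7063; 1920.94 × 1.7063 ≈ 3277.69 px.

3278 px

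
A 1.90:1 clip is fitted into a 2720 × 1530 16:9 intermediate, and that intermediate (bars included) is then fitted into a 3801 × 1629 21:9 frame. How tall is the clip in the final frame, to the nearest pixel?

1524 px

Inside the 2720×1530 canvas the clip is width-limited at 2720.00 × 1431.58.
The 16:9 canvas is height-limited in 3801×1629, giving 2896.00 × 1629.00; scale factor 1.0647.
The clip scales with it: height 1431.58 × 1.0647 ≈ 1524.21.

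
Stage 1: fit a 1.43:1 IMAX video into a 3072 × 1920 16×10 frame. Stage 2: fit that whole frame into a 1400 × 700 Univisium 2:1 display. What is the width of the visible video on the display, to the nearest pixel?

First fit — 1.43:1 IMAX into 3072×1920 spans the height: 2745.60 × 1920.00.
Second fit — the 16×10 canvas into 1400×700 spans the height: 1120.00 × 700.00 (×0.3646 from 3072×1920).
The video scales with it: width 2745.60 × 0.3646 ≈ 1001.00.

1001 px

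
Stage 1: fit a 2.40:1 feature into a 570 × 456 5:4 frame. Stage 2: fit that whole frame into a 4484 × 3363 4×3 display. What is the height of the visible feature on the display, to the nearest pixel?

1752 px

First fit — 2.40:1 into 570×456 spans the width: 570.00 × 237.50.
5:4 in 4484×3363: fills the height, so the intermediate becomes 4203.75 × 3363.00 — a scale of ×7.3750.
The feature scales with it: height 237.50 × 7.3750 ≈ 1751.56.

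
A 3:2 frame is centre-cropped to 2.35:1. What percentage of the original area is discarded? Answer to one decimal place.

36.2%

Going from 3:2 to 2.35:1 means cutting height while keeping width.
(1.500)/(2.350) ≈ 0.638 of the area survives, leaving 36.17% discarded.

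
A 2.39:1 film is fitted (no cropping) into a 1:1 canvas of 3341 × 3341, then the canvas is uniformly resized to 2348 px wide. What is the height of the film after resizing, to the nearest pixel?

At 3341×3341 the film is width-limited, so height = 3341 / 2.390 ≈ 1397.91 px.
The frame scales by 2348/3341 = 0.7028; 1397.91 × 0.7028 ≈ 982.43 px.

982 px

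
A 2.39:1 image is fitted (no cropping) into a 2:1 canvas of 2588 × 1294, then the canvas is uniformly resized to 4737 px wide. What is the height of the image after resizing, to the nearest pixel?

Fitted into 2588×1294, the image spans the width; its height is 2588 / 2.390 ≈ 1082.85 px.
Scaling 2588 → 4737 is ×1.8304, so the height becomes 1082.85 × 1.8304 ≈ 1982.01 px.

1982 px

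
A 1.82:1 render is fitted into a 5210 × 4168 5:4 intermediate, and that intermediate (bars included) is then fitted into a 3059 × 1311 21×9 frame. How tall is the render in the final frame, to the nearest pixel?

1.82:1 in 5210×4168: fills the width, so the render is 5210.00 × 2862.64.
Second fit — the 5:4 canvas into 3059×1311 spans the height: 1638.75 × 1311.00 (×0.3145 from 5210×4168).
So the render's height is 2862.64 × 0.3145 ≈ 900.41.

900 px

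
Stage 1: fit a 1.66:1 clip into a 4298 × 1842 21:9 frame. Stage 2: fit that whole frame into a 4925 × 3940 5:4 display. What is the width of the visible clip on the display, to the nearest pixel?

3504 px

1.66:1 in 4298×1842: fills the height, so the clip is 3057.72 × 1842.00.
21:9 in 4925×3940: fills the width, so the intermediate becomes 4925.00 × 2110.71 — a scale of ×1.1459.
Applying the same ×1.1459: 3057.72 → 3503.79.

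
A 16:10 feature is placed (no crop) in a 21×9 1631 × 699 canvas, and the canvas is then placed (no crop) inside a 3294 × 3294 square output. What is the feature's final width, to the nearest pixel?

First fit — 16:10 into 1631×699 spans the height: 1118.40 × 699.00.
21×9 in 3294×3294: fills the width, so the intermediate becomes 3294.00 × 1411.71 — a scale of ×2.0196.
So the feature's width is 1118.40 × 2.0196 ≈ 2258.74.

2259 px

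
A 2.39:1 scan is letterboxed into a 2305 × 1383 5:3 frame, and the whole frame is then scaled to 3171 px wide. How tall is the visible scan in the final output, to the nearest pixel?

Fitted into 2305×1383, the scan spans the width; its height is 2305 / 2.390 ≈ 964.44 px.
Resizing to 3171 px wide multiplies everything by 1.3757: 964.44 → 1326.78 px.

1327 px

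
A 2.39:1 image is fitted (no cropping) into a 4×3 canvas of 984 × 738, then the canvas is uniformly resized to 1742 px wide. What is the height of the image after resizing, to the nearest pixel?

Fitted into 984×738, the image spans the width; its height is 984 / 2.390 ≈ 411.72 px.
Resizing to 1742 px wide multiplies everything by 1.7703: 411.72 → 728.87 px.

729 px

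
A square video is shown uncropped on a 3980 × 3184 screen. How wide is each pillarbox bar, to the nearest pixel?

398 px

square (1.000) < 5:4 (1.250), so the video fills the height.
That makes the image 3184.00 px wide (3184 × 1/1).
Leftover width: 3980 − 3184.00 = 796.00 px → 398.00 each side.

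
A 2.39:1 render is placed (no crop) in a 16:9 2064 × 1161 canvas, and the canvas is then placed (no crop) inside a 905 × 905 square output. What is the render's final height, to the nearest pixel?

379 px

2.39:1 in 2064×1161: fills the width, so the render is 2064.00 × 863.60.
16:9 in 905×905: fills the width, so the intermediate becomes 905.00 × 509.06 — a scale of ×0.4385.
Applying the same ×0.4385: 863.60 → 378.66.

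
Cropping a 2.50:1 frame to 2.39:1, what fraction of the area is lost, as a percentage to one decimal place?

4.4%

2.39:1 is narrower than 2.50:1, so the crop keeps the full height and trims the width.
Fraction kept = (2.390)/(2.500) ≈ 95.60%, so 4.40% is lost.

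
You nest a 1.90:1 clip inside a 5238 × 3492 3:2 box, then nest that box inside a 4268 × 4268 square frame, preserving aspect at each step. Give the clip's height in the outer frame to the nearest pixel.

1.90:1 in 5238×3492: fills the width, so the clip is 5238.00 × 2756.84.
3:2 in 4268×4268: fills the width, so the intermediate becomes 4268.00 × 2845.33 — a scale of ×0.8148.
Applying the same ×0.8148: 2756.84 → 2246.32.

2246 px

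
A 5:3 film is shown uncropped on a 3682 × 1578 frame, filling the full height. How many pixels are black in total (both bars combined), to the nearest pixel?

The film is 1578 × 5/3 ≈ 2630.0000 px wide.
3682 − 2630.0000 = 1052.0000 px of bars.
Across the 1578-px span: 1052.0000 × 1578 ≈ 1660056 px.

1660056 pixels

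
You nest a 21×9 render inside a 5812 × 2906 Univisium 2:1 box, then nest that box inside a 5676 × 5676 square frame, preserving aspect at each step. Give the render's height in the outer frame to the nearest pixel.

2433 px

First fit — 21×9 into 5812×2906 spans the width: 5812.00 × 2490.86.
Second fit — the Univisium 2:1 canvas into 5676×5676 spans the width: 5676.00 × 2838.00 (×0.9766 from 5812×2906).
Applying the same ×0.9766: 2490.86 → 2432.57.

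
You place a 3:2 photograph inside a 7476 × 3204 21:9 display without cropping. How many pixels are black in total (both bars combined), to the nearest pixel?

8554680 pixels

Since 1.500 < 2.333, the photograph is height-limited.
Content width = 3204 × 3/2 ≈ 4806.0000 px.
Black = 7476 − 4806.0000 = 2670.0000 px.
Bar area = 2670.0000 × 3204 ≈ 8554680 px.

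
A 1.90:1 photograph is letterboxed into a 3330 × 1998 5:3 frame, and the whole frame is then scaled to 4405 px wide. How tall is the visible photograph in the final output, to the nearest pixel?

At 3330×1998 the photograph is width-limited, so height = 3330 / 1.900 ≈ 1752.63 px.
Resizing to 4405 px wide multiplies everything by 1.3228: 1752.63 → 2318.42 px.

2318 px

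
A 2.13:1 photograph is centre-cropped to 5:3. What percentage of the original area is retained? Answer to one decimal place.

5:3 is narrower than 2.13:1, so the crop keeps the full height and trims the width.
Fraction kept = (1.667)/(2.130) ≈ 78.25%.

78.2%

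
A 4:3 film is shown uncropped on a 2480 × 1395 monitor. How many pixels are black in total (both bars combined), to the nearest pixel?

4:3 (1.333) < 16:9 (1.778), so the film fills the height.
Content width = 1395 × 4/3 ≈ 1860.0000 px.
Leftover width: 2480 − 1860.0000 = 620.0000 px.
Across the 1395-px span: 620.0000 × 1395 ≈ 864900 px.

864900 pixels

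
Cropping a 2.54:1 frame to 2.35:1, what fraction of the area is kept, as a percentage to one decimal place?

92.5%

The height stays; only width is cut (since 2.35:1 is narrower than 2.54:1).
(2.350)/(2.540) ≈ 0.925 of the area survives.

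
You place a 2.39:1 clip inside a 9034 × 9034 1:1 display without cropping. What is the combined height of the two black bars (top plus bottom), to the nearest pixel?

2.39:1 (2.390) > 1:1 (1.000), so the clip fills the width.
That makes the image 3779.92 px tall (9034 / 2.390).
9034 − 3779.92 = 5254.08 px of bars.

5254 px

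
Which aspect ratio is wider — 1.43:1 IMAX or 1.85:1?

1.85:1

1.43 and 1.85; 1.85 > 1.43.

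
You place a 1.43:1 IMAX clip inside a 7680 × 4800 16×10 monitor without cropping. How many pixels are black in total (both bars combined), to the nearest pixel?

3916800 pixels

Since 1.430 < 1.600, the clip is height-limited.
That makes the image 6864.0000 px wide (4800 × 1.430).
Black = 7680 − 6864.0000 = 816.0000 px.
Across the 4800-px span: 816.0000 × 4800 ≈ 3916800 px.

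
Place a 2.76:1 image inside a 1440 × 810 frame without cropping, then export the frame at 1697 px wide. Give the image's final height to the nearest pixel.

615 px

At 1440×810 the image is width-limited, so height = 1440 / 2.760 ≈ 521.74 px.
The frame scales by 1697/1440 = 1.1785; 521.74 × 1.1785 ≈ 614.86 px.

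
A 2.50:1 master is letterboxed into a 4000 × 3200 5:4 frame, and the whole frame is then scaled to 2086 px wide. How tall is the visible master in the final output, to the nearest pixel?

In the 4000×3200 frame the master fills the width: height = 4000 / 2.500 ≈ 1600.00 px.
Resizing to 2086 px wide multiplies everything by 0.5215: 1600.00 → 834.40 px.

834 px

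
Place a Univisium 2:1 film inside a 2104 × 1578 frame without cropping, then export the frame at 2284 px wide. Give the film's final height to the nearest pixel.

1142 px

In the 2104×1578 frame the film fills the width: height = 2104 × 1/2 ≈ 1052.00 px.
Resizing to 2284 px wide multiplies everything by 1.0856: 1052.00 → 1142.00 px.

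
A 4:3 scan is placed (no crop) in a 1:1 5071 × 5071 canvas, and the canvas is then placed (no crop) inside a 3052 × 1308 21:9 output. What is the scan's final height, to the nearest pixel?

981 px

First fit — 4:3 into 5071×5071 spans the width: 5071.00 × 3803.25.
The 1:1 canvas is height-limited in 3052×1308, giving 1308.00 × 1308.00; scale factor 0.2579.
The scan scales with it: height 3803.25 × 0.2579 ≈ 981.00.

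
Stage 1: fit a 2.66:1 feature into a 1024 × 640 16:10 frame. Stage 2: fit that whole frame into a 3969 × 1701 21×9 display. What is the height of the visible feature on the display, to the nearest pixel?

Inside the 1024×640 canvas the feature is width-limited at 1024.00 × 384.96.
The 16:10 canvas is height-limited in 3969×1701, giving 2721.60 × 1701.00; scale factor 2.6578.
So the feature's height is 384.96 × 2.6578 ≈ 1023.16.

1023 px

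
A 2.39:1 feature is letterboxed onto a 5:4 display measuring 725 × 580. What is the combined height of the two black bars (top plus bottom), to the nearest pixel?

277 px

2.39:1 is wider than 5:4, so it spans the full width.
Content height = 725 / 2.390 ≈ 303.35 px.
Leftover height: 580 − 303.35 = 276.65 px.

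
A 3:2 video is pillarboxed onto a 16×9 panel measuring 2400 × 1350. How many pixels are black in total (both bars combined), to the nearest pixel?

506250 pixels

3:2 (1.500) < 16×9 (1.778), so the video fills the height.
The video is 1350 × 3/2 ≈ 2025.0000 px wide.
Black = 2400 − 2025.0000 = 375.0000 px.
Across the 1350-px span: 375.0000 × 1350 ≈ 506250 px.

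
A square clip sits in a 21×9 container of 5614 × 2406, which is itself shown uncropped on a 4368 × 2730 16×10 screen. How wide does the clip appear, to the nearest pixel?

1872 px

square in 5614×2406: fills the height, so the clip is 2406.00 × 2406.00.
The 21×9 canvas is width-limited in 4368×2730, giving 4368.00 × 1872.00; scale factor 0.7781.
The clip scales with it: width 2406.00 × 0.7781 ≈ 1872.00.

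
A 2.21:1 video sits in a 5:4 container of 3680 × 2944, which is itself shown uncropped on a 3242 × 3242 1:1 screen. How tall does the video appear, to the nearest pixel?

1467 px

Inside the 3680×2944 canvas the video is width-limited at 3680.00 × 1665.16.
The 5:4 canvas is width-limited in 3242×3242, giving 3242.00 × 2593.60; scale factor 0.8810.
The video scales with it: height 1665.16 × 0.8810 ≈ 1466.97.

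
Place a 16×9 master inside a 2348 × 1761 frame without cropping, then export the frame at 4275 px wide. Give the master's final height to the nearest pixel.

2405 px

In the 2348×1761 frame the master fills the width: height = 2348 × 9/16 ≈ 1320.75 px.
The frame scales by 4275/2348 = 1.8207; 1320.75 × 1.8207 ≈ 2404.69 px.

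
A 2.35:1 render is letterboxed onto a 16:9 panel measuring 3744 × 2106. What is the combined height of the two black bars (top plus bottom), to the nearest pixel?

513 px

Since 2.350 > 1.778, the render is width-limited.
The render is 3744 / 2.350 ≈ 1593.19 px tall.
Leftover height: 2106 − 1593.19 = 512.81 px.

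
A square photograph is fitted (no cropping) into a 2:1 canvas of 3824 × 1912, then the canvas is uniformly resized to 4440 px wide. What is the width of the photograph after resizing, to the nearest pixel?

2220 px

Fitted into 3824×1912, the photograph spans the height; its width is 1912 × 1/1 ≈ 1912.00 px.
Resizing to 4440 px wide multiplies everything by 1.1611: 1912.00 → 2220.00 px.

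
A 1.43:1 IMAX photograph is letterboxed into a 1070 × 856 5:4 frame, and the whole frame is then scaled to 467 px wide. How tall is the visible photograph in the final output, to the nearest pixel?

In the 1070×856 frame the photograph fills the width: height = 1070 / 1.430 ≈ 748.25 px.
Resizing to 467 px wide multiplies everything by 0.4364: 748.25 → 326.57 px.

327 px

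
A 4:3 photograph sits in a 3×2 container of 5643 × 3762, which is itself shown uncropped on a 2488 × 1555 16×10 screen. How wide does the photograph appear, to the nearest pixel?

2073 px

4:3 in 5643×3762: fills the height, so the photograph is 5016.00 × 3762.00.
3×2 in 2488×1555: fills the height, so the intermediate becomes 2332.50 × 1555.00 — a scale of ×0.4133.
Applying the same ×0.4133: 5016.00 → 2073.33.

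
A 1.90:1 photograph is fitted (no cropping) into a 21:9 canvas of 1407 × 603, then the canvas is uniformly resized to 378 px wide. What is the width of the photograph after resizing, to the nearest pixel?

308 px

Fitted into 1407×603, the photograph spans the height; its width is 603 × 1.900 ≈ 1145.70 px.
The frame scales by 378/1407 = 0.2687; 1145.70 × 0.2687 ≈ 307.80 px.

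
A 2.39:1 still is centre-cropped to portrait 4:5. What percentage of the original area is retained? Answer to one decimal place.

33.5%

Going from 2.39:1 to portrait 4:5 means cutting width while keeping height.
Fraction kept = (0.800)/(2.390) ≈ 33.47%.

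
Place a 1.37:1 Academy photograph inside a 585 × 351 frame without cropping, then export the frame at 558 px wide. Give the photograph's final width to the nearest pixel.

459 px

At 585×351 the photograph is height-limited, so width = 351 × 1.370 ≈ 480.87 px.
The frame scales by 558/585 = 0.9538; 480.87 × 0.9538 ≈ 458.68 px.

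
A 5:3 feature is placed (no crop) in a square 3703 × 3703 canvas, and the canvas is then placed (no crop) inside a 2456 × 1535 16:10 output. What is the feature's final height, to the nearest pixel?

921 px

5:3 in 3703×3703: fills the width, so the feature is 3703.00 × 2221.80.
The square canvas is height-limited in 2456×1535, giving 1535.00 × 1535.00; scale factor 0.4145.
So the feature's height is 2221.80 × 0.4145 ≈ 921.00.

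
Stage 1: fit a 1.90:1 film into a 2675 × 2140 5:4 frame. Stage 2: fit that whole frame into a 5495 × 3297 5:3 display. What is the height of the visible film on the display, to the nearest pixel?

First fit — 1.90:1 into 2675×2140 spans the width: 2675.00 × 1407.89.
5:4 in 5495×3297: fills the height, so the intermediate becomes 4121.25 × 3297.00 — a scale of ×1.5407.
The film scales with it: height 1407.89 × 1.5407 ≈ 2169.08.

2169 px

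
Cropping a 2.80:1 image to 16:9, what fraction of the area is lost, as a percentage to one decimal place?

Going from 2.80:1 to 16:9 means cutting width while keeping height.
Fraction kept = (1.778)/(2.800) ≈ 63.49%, so 36.51% is lost.

36.5%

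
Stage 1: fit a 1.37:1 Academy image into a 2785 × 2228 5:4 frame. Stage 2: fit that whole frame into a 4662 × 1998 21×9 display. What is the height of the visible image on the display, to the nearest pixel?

1823 px

First fit — 1.37:1 Academy into 2785×2228 spans the width: 2785.00 × 2032.85.
Second fit — the 5:4 canvas into 4662×1998 spans the height: 2497.50 × 1998.00 (×0.8968 from 2785×2228).
Applying the same ×0.8968: 2032.85 → 1822.99.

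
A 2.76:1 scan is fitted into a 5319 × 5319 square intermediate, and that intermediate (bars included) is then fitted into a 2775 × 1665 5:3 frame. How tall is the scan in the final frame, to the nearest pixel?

2.76:1 in 5319×5319: fills the width, so the scan is 5319.00 × 1927.17.
Second fit — the square canvas into 2775×1665 spans the height: 1665.00 × 1665.00 (×0.3130 from 5319×5319).
The scan scales with it: height 1927.17 × 0.3130 ≈ 603.26.

603 px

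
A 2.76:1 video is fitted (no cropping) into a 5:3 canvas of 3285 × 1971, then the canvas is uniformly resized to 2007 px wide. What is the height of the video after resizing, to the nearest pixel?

Fitted into 3285×1971, the video spans the width; its height is 3285 / 2.760 ≈ 1190.22 px.
Resizing to 2007 px wide multiplies everything by 0.6110: 1190.22 → 727.17 px.

727 px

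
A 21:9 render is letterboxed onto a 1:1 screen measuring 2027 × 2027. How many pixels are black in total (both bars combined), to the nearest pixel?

21:9 (2.333) > 1:1 (1.000), so the render fills the width.
The render is 2027 × 9/21 ≈ 868.7143 px tall.
Leftover height: 2027 − 868.7143 = 1158.2857 px.
Across the 2027-px span: 1158.2857 × 2027 ≈ 2347845 px.

2347845 pixels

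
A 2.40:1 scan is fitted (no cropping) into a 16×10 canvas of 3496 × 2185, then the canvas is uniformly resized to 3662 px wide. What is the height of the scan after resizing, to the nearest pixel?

1526 px

Fitted into 3496×2185, the scan spans the width; its height is 3496 / 2.400 ≈ 1456.67 px.
The frame scales by 3662/3496 = 1.0475; 1456.67 × 1.0475 ≈ 1525.83 px.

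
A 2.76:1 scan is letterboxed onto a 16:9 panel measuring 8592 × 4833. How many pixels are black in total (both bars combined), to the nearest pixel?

Since 2.760 > 1.778, the scan is width-limited.
The scan is 8592 / 2.760 ≈ 3113.0435 px tall.
4833 − 3113.0435 = 1719.9565 px of bars.
That's 1719.9565 × 8592 ≈ 14777866 black pixels.

14777866 pixels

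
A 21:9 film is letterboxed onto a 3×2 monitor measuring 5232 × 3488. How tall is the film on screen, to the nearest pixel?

2242 px

21:9 (2.333) > 3×2 (1.500), so the film fills the width.
That makes the image 2242.29 px tall (5232 × 9/21).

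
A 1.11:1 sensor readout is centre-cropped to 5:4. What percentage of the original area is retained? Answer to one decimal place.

Going from 1.11:1 to 5:4 means cutting height while keeping width.
Fraction kept = (1.110)/(1.250) ≈ 88.80%.

88.8%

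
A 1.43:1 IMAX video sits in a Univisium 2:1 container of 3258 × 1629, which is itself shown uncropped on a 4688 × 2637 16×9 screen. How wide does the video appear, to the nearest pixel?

3352 px

First fit — 1.43:1 IMAX into 3258×1629 spans the height: 2329.47 × 1629.00.
Second fit — the Univisium 2:1 canvas into 4688×2637 spans the width: 4688.00 × 2344.00 (×1.4389 from 3258×1629).
So the video's width is 2329.47 × 1.4389 ≈ 3351.92.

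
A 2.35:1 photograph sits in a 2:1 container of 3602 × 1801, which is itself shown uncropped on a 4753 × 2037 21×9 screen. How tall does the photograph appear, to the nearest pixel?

First fit — 2.35:1 into 3602×1801 spans the width: 3602.00 × 1532.77.
The 2:1 canvas is height-limited in 4753×2037, giving 4074.00 × 2037.00; scale factor 1.1310.
The photograph scales with it: height 1532.77 × 1.1310 ≈ 1733.62.

1734 px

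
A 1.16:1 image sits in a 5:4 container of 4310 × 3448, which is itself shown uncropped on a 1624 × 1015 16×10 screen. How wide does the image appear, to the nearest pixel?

First fit — 1.16:1 into 4310×3448 spans the height: 3999.68 × 3448.00.
Second fit — the 5:4 canvas into 1624×1015 spans the height: 1268.75 × 1015.00 (×0.2944 from 4310×3448).
The image scales with it: width 3999.68 × 0.2944 ≈ 1177.40.

1177 px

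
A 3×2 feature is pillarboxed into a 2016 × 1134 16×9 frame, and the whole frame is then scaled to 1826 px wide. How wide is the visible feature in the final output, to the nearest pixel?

1541 px

Fitted into 2016×1134, the feature spans the height; its width is 1134 × 3/2 ≈ 1701.00 px.
Resizing to 1826 px wide multiplies everything by 0.9058: 1701.00 → 1540.69 px.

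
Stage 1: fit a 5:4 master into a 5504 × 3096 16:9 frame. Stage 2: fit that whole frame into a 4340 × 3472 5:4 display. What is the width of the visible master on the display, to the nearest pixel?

First fit — 5:4 into 5504×3096 spans the height: 3870.00 × 3096.00.
Second fit — the 16:9 canvas into 4340×3472 spans the width: 4340.00 × 2441.25 (×0.7885 from 5504×3096).
Applying the same ×0.7885: 3870.00 → 3051.56.

3052 px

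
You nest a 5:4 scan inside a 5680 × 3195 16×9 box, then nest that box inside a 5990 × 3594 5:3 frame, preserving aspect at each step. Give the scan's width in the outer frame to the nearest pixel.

First fit — 5:4 into 5680×3195 spans the height: 3993.75 × 3195.00.
16×9 in 5990×3594: fills the width, so the intermediate becomes 5990.00 × 3369.38 — a scale of ×1.0546.
So the scan's width is 3993.75 × 1.0546 ≈ 4211.72.

4212 px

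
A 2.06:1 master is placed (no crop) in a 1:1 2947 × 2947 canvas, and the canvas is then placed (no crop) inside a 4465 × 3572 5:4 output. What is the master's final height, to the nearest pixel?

1734 px

2.06:1 in 2947×2947: fills the width, so the master is 2947.00 × 1430.58.
Second fit — the 1:1 canvas into 4465×3572 spans the height: 3572.00 × 3572.00 (×1.2121 from 2947×2947).
The master scales with it: height 1430.58 × 1.2121 ≈ 1733.98.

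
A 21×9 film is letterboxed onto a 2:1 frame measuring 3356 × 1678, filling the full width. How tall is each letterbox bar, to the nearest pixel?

That makes the image 1438.29 px tall (3356 × 9/21).
Black = 1678 − 1438.29 = 239.71 px, or 119.86 per bar.

120 px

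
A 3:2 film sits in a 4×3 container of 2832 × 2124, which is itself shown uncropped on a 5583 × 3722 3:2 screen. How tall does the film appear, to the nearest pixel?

First fit — 3:2 into 2832×2124 spans the width: 2832.00 × 1888.00.
4×3 in 5583×3722: fills the height, so the intermediate becomes 4962.67 × 3722.00 — a scale of ×1.7524.
So the film's height is 1888.00 × 1.7524 ≈ 3308.44.

3308 px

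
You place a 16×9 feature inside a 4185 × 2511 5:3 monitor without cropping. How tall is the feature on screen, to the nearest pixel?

2354 px

16×9 (1.778) > 5:3 (1.667), so the feature fills the width.
Content height = 4185 × 9/16 ≈ 2354.06 px.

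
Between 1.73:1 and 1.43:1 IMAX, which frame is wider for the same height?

1.73:1

1.73 and 1.43; 1.73 > 1.43.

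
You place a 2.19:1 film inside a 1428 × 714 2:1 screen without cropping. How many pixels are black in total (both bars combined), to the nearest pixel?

2.19:1 is wider than 2:1, so it spans the full width.
Content height = 1428 / 2.190 ≈ 652.0548 px.
Black = 714 − 652.0548 = 61.9452 px.
Across the 1428-px span: 61.9452 × 1428 ≈ 88458 px.

88458 pixels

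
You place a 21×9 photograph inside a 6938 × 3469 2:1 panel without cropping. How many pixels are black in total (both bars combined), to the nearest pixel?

Since 2.333 > 2.000, the photograph is width-limited.
The photograph is 6938 × 9/21 ≈ 2973.4286 px tall.
3469 − 2973.4286 = 495.5714 px of bars.
Bar area = 495.5714 × 6938 ≈ 3438275 px.

3438275 pixels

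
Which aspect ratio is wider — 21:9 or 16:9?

21:9 = 2.333 and 16:9 = 1.778; 2.333 > 1.778.

21:9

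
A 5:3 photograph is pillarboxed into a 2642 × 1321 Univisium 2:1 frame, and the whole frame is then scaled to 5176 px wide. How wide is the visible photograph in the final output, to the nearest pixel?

In the 2642×1321 frame the photograph fills the height: width = 1321 × 5/3 ≈ 2201.67 px.
The frame scales by 5176/2642 = 1.9591; 2201.67 × 1.9591 ≈ 4313.33 px.

4313 px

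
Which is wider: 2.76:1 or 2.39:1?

2.76:1

2.76 and 2.39; 2.76 > 2.39.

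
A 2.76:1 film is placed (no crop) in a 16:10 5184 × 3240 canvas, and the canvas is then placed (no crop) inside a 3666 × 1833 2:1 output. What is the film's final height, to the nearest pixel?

1063 px

Inside the 5184×3240 canvas the film is width-limited at 5184.00 × 1878.26.
Second fit — the 16:10 canvas into 3666×1833 spans the height: 2932.80 × 1833.00 (×0.5657 from 5184×3240).
So the film's height is 1878.26 × 0.5657 ≈ 1062.61.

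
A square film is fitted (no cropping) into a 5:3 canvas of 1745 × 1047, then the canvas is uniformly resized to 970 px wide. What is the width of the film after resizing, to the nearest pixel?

582 px

At 1745×1047 the film is height-limited, so width = 1047 × 1/1 ≈ 1047.00 px.
The frame scales by 970/1745 = 0.5559; 1047.00 × 0.5559 ≈ 582.00 px.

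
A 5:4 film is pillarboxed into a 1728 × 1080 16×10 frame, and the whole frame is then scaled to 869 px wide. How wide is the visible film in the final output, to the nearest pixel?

At 1728×1080 the film is height-limited, so width = 1080 × 5/4 ≈ 1350.00 px.
The frame scales by 869/1728 = 0.5029; 1350.00 × 0.5029 ≈ 678.91 px.

679 px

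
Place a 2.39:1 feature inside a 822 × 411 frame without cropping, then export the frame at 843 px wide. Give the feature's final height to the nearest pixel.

In the 822×411 frame the feature fills the width: height = 822 / 2.390 ≈ 343.93 px.
Scaling 822 → 843 is ×1.0255, so the height becomes 343.93 × 1.0255 ≈ 352.72 px.

353 px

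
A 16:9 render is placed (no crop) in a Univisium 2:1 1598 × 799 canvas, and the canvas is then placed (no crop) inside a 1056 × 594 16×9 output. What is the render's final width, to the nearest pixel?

939 px

16:9 in 1598×799: fills the height, so the render is 1420.44 × 799.00.
The Univisium 2:1 canvas is width-limited in 1056×594, giving 1056.00 × 528.00; scale factor 0.6608.
The render scales with it: width 1420.44 × 0.6608 ≈ 938.67.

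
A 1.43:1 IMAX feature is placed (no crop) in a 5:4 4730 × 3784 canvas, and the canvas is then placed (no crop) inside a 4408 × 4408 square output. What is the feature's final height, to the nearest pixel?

3083 px

1.43:1 IMAX in 4730×3784: fills the width, so the feature is 4730.00 × 3307.69.
5:4 in 4408×4408: fills the width, so the intermediate becomes 4408.00 × 3526.40 — a scale of ×0.9319.
The feature scales with it: height 3307.69 × 0.9319 ≈ 3082.52.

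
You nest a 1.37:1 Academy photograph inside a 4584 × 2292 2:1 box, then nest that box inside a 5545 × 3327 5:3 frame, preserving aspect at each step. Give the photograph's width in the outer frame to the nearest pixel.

3798 px

First fit — 1.37:1 Academy into 4584×2292 spans the height: 3140.04 × 2292.00.
2:1 in 5545×3327: fills the width, so the intermediate becomes 5545.00 × 2772.50 — a scale of ×1.2096.
Applying the same ×1.2096: 3140.04 → 3798.32.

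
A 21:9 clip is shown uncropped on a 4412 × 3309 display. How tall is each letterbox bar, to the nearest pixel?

21:9 is wider than 4×3, so it spans the full width.
That makes the image 1890.86 px tall (4412 × 9/21).
Black = 3309 − 1890.86 = 1418.14 px, or 709.07 per bar.

709 px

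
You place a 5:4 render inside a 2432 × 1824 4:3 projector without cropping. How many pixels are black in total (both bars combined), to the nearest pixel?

5:4 is narrower than 4:3, so it spans the full height.
The render is 1824 × 5/4 ≈ 2280.0000 px wide.
Black = 2432 − 2280.0000 = 152.0000 px.
Bar area = 152.0000 × 1824 ≈ 277248 px.

277248 pixels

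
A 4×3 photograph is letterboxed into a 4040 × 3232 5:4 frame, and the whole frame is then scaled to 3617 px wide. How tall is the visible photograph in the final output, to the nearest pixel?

In the 4040×3232 frame the photograph fills the width: height = 4040 × 3/4 ≈ 3030.00 px.
The frame scales by 3617/4040 = 0.8953; 3030.00 × 0.8953 ≈ 2712.75 px.

2713 px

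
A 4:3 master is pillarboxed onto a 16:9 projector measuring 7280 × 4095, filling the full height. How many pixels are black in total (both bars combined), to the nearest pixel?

7452900 pixels

That makes the image 5460.0000 px wide (4095 × 4/3).
7280 − 5460.0000 = 1820.0000 px of bars.
Across the 4095-px span: 1820.0000 × 4095 ≈ 7452900 px.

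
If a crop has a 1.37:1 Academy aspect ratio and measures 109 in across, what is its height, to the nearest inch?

Height = 109 / 1.370 = 79.56.

80 in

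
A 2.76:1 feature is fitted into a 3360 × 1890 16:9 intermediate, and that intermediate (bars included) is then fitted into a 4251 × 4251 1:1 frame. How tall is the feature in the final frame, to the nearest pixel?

1540 px

2.76:1 in 3360×1890: fills the width, so the feature is 3360.00 × 1217.39.
Second fit — the 16:9 canvas into 4251×4251 spans the width: 4251.00 × 2391.19 (×1.2652 from 3360×1890).
The feature scales with it: height 1217.39 × 1.2652 ≈ 1540.22.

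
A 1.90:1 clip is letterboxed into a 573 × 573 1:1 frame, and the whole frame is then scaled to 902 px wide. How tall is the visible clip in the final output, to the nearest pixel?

475 px

Fitted into 573×573, the clip spans the width; its height is 573 / 1.900 ≈ 301.58 px.
Scaling 573 → 902 is ×1.5742, so the height becomes 301.58 × 1.5742 ≈ 474.74 px.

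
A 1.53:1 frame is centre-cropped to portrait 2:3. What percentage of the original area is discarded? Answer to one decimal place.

56.4%

Going from 1.53:1 to portrait 2:3 means cutting width while keeping height.
Fraction kept = (0.667)/(1.530) ≈ 43.57%, so 56.43% is lost.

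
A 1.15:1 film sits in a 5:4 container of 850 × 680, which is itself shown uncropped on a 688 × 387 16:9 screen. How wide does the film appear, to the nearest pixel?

445 px

First fit — 1.15:1 into 850×680 spans the height: 782.00 × 680.00.
The 5:4 canvas is height-limited in 688×387, giving 483.75 × 387.00; scale factor 0.5691.
The film scales with it: width 782.00 × 0.5691 ≈ 445.05.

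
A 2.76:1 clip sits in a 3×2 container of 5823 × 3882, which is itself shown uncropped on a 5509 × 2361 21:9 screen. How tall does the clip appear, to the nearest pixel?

Inside the 5823×3882 canvas the clip is width-limited at 5823.00 × 2109.78.
Second fit — the 3×2 canvas into 5509×2361 spans the height: 3541.50 × 2361.00 (×0.6082 from 5823×3882).
The clip scales with it: height 2109.78 × 0.6082 ≈ 1283.15.

1283 px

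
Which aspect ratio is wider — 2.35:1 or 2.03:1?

2.35 and 2.03; 2.35 > 2.03.

2.35:1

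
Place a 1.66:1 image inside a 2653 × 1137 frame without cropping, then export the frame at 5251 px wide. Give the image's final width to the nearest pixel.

3736 px

At 2653×1137 the image is height-limited, so width = 1137 × 1.660 ≈ 1887.42 px.
The frame scales by 5251/2653 = 1.9793; 1887.42 × 1.9793 ≈ 3735.71 px.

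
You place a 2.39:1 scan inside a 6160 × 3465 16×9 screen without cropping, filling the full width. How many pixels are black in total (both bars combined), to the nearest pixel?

5467580 pixels

Content height = 6160 / 2.390 ≈ 2577.4059 px.
3465 − 2577.4059 = 887.5941 px of bars.
Across the 6160-px span: 887.5941 × 6160 ≈ 5467580 px.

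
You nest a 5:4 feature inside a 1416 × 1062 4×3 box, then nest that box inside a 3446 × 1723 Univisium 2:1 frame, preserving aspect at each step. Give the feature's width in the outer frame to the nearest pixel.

2154 px

First fit — 5:4 into 1416×1062 spans the height: 1327.50 × 1062.00.
Second fit — the 4×3 canvas into 3446×1723 spans the height: 2297.33 × 1723.00 (×1.6224 from 1416×1062).
Applying the same ×1.6224: 1327.50 → 2153.75.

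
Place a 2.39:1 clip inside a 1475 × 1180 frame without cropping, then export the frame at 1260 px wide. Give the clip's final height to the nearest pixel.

527 px

In the 1475×1180 frame the clip fills the width: height = 1475 / 2.390 ≈ 617.15 px.
Scaling 1475 → 1260 is ×0.8542, so the height becomes 617.15 × 0.8542 ≈ 527.20 px.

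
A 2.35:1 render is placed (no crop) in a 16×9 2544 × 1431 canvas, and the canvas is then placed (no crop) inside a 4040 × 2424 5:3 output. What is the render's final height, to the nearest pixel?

First fit — 2.35:1 into 2544×1431 spans the width: 2544.00 × 1082.55.
Second fit — the 16×9 canvas into 4040×2424 spans the width: 4040.00 × 2272.50 (×1.5881 from 2544×1431).
The render scales with it: height 1082.55 × 1.5881 ≈ 1719.15.

1719 px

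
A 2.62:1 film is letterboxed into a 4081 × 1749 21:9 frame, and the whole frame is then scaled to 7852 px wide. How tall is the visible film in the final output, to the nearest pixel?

At 4081×1749 the film is width-limited, so height = 4081 / 2.620 ≈ 1557.63 px.
The frame scales by 7852/4081 = 1.9240; 1557.63 × 1.9240 ≈ 2996.95 px.

2997 px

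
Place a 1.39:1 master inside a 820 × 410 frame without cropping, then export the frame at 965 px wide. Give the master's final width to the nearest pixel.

In the 820×410 frame the master fills the height: width = 410 × 1.390 ≈ 569.90 px.
Scaling 820 → 965 is ×1.1768, so the width becomes 569.90 × 1.1768 ≈ 670.67 px.

671 px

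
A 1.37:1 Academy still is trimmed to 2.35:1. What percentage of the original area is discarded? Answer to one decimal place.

The width stays; only height is cut (since 2.35:1 is wider than 1.37:1 Academy).
Area ratio = (1.370)/(2.350) = 58.30%; the remaining 41.70% is cropped out.

41.7%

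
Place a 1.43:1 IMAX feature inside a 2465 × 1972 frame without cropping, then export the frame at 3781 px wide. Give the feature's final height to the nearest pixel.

2644 px

Fitted into 2465×1972, the feature spans the width; its height is 2465 / 1.430 ≈ 1723.78 px.
The frame scales by 3781/2465 = 1.5339; 1723.78 × 1.5339 ≈ 2644.06 px.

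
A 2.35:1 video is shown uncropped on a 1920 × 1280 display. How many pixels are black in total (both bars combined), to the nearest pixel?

2.35:1 (2.350) > 3×2 (1.500), so the video fills the width.
Content height = 1920 / 2.350 ≈ 817.0213 px.
Black = 1280 − 817.0213 = 462.9787 px.
Across the 1920-px span: 462.9787 × 1920 ≈ 888919 px.

888919 pixels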